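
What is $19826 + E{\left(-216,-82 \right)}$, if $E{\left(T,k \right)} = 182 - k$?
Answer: $20090$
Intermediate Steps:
$19826 + E{\left(-216,-82 \right)} = 19826 + \left(182 - -82\right) = 19826 + \left(182 + 82\right) = 19826 + 264 = 20090$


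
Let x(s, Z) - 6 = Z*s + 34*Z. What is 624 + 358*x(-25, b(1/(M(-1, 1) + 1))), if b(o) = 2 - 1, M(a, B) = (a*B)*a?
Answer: 5994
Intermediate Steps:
M(a, B) = B*a² (M(a, B) = (B*a)*a = B*a²)
b(o) = 1
x(s, Z) = 6 + 34*Z + Z*s (x(s, Z) = 6 + (Z*s + 34*Z) = 6 + (34*Z + Z*s) = 6 + 34*Z + Z*s)
624 + 358*x(-25, b(1/(M(-1, 1) + 1))) = 624 + 358*(6 + 34*1 + 1*(-25)) = 624 + 358*(6 + 34 - 25) = 624 + 358*15 = 624 + 5370 = 5994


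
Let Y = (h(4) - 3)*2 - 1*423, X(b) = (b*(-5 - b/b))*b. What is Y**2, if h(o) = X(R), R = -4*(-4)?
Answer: 12257001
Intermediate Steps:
R = 16
X(b) = -6*b**2 (X(b) = (b*(-5 - 1*1))*b = (b*(-5 - 1))*b = (b*(-6))*b = (-6*b)*b = -6*b**2)
h(o) = -1536 (h(o) = -6*16**2 = -6*256 = -1536)
Y = -3501 (Y = (-1536 - 3)*2 - 1*423 = -1539*2 - 423 = -3078 - 423 = -3501)
Y**2 = (-3501)**2 = 12257001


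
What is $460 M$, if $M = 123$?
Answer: $56580$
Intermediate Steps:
$460 M = 460 \cdot 123 = 56580$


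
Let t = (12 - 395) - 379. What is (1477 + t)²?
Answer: 511225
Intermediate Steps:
t = -762 (t = -383 - 379 = -762)
(1477 + t)² = (1477 - 762)² = 715² = 511225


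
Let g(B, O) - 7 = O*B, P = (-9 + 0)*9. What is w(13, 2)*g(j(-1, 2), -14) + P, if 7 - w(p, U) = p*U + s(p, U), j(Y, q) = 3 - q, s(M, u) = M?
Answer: 143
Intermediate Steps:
P = -81 (P = -9*9 = -81)
w(p, U) = 7 - p - U*p (w(p, U) = 7 - (p*U + p) = 7 - (U*p + p) = 7 - (p + U*p) = 7 + (-p - U*p) = 7 - p - U*p)
g(B, O) = 7 + B*O (g(B, O) = 7 + O*B = 7 + B*O)
w(13, 2)*g(j(-1, 2), -14) + P = (7 - 1*13 - 1*2*13)*(7 + (3 - 1*2)*(-14)) - 81 = (7 - 13 - 26)*(7 + (3 - 2)*(-14)) - 81 = -32*(7 + 1*(-14)) - 81 = -32*(7 - 14) - 81 = -32*(-7) - 81 = 224 - 81 = 143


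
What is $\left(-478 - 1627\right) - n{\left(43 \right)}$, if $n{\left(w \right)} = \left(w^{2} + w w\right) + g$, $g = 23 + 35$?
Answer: $-5861$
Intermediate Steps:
$g = 58$
$n{\left(w \right)} = 58 + 2 w^{2}$ ($n{\left(w \right)} = \left(w^{2} + w w\right) + 58 = \left(w^{2} + w^{2}\right) + 58 = 2 w^{2} + 58 = 58 + 2 w^{2}$)
$\left(-478 - 1627\right) - n{\left(43 \right)} = \left(-478 - 1627\right) - \left(58 + 2 \cdot 43^{2}\right) = -2105 - \left(58 + 2 \cdot 1849\right) = -2105 - \left(58 + 3698\right) = -2105 - 3756 = -5861$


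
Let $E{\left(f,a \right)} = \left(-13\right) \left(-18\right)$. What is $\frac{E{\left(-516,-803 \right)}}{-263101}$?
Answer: $- \frac{234}{263101} \approx -0.00088939$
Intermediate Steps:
$E{\left(f,a \right)} = 234$
$\frac{E{\left(-516,-803 \right)}}{-263101} = \frac{234}{-263101} = 234 \left(- \frac{1}{263101}\right) = - \frac{234}{263101}$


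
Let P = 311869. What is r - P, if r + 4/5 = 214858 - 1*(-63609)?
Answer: -167014/5 ≈ -33403.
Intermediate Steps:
r = 1392331/5 (r = -4/5 + (214858 - 1*(-63609)) = -4/5 + (214858 + 63609) = -4/5 + 278467 = 1392331/5 ≈ 2.7847e+5)
r - P = 1392331/5 - 1*311869 = 1392331/5 - 311869 = -167014/5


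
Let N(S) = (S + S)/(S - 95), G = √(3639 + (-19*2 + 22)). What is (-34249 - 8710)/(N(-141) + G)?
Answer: 714751842/50426771 - 598161116*√3623/50426771 ≈ -699.81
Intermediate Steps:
G = √3623 (G = √(3639 + (-38 + 22)) = √(3639 - 16) = √3623 ≈ 60.191)
N(S) = 2*S/(-95 + S) (N(S) = (2*S)/(-95 + S) = 2*S/(-95 + S))
(-34249 - 8710)/(N(-141) + G) = (-34249 - 8710)/(2*(-141)/(-95 - 141) + √3623) = -42959/(2*(-141)/(-236) + √3623) = -42959/(2*(-141)*(-1/236) + √3623) = -42959/(141/118 + √3623)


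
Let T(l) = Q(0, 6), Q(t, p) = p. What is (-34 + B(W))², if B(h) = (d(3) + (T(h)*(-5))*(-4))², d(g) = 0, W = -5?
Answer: 206381956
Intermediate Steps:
T(l) = 6
B(h) = 14400 (B(h) = (0 + (6*(-5))*(-4))² = (0 - 30*(-4))² = (0 + 120)² = 120² = 14400)
(-34 + B(W))² = (-34 + 14400)² = 14366² = 206381956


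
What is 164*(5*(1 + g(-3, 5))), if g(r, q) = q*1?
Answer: 4920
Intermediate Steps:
g(r, q) = q
164*(5*(1 + g(-3, 5))) = 164*(5*(1 + 5)) = 164*(5*6) = 164*30 = 4920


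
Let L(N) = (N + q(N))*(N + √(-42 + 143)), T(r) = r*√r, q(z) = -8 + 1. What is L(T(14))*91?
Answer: 249704 - 8918*√14 - 637*√101 + 1274*√1414 ≈ 2.5784e+5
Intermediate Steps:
q(z) = -7
T(r) = r^(3/2)
L(N) = (-7 + N)*(N + √101) (L(N) = (N - 7)*(N + √(-42 + 143)) = (-7 + N)*(N + √101))
L(T(14))*91 = ((14^(3/2))² - 98*√14 - 7*√101 + 14^(3/2)*√101)*91 = ((14*√14)² - 98*√14 - 7*√101 + (14*√14)*√101)*91 = (2744 - 98*√14 - 7*√101 + 14*√1414)*91 = 249704 - 8918*√14 - 637*√101 + 1274*√1414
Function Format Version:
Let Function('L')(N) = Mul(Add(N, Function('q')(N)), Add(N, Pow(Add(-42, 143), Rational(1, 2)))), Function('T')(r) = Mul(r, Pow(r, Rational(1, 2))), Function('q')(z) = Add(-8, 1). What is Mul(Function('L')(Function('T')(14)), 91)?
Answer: Add(249704, Mul(-8918, Pow(14, Rational(1, 2))), Mul(-637, Pow(101, Rational(1, 2))), Mul(1274, Pow(1414, Rational(1, 2)))) ≈ 2.5784e+5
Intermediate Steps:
Function('q')(z) = -7
Function('T')(r) = Pow(r, Rational(3, 2))
Function('L')(N) = Mul(Add(-7, N), Add(N, Pow(101, Rational(1, 2)))) (Function('L')(N) = Mul(Add(N, -7), Add(N, Pow(Add(-42, 143), Rational(1, 2)))) = Mul(Add(-7, N), Add(N, Pow(101, Rational(1, 2)))))
Mul(Function('L')(Function('T')(14)), 91) = Mul(Add(Pow(Pow(14, Rational(3, 2)), 2), Mul(-7, Pow(14, Rational(3, 2))), Mul(-7, Pow(101, Rational(1, 2))), Mul(Pow(14, Rational(3, 2)), Pow(101, Rational(1, 2)))), 91) = Mul(Add(Pow(Mul(14, Pow(14, Rational(1, 2))), 2), Mul(-7, Mul(14, Pow(14, Rational(1, 2)))), Mul(-7, Pow(101, Rational(1, 2))), Mul(Mul(14, Pow(14, Rational(1, 2))), Pow(101, Rational(1, 2)))), 91) = Mul(Add(2744, Mul(-98, Pow(14, Rational(1, 2))), Mul(-7, Pow(101, Rational(1, 2))), Mul(14, Pow(1414, Rational(1, 2)))), 91) = Add(249704, Mul(-8918, Pow(14, Rational(1, 2))), Mul(-637, Pow(101, Rational(1, 2))), Mul(1274, Pow(1414, Rational(1, 2))))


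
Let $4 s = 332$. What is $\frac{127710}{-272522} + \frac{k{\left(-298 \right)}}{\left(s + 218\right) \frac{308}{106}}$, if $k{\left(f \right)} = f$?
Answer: $- \frac{2556020452}{3158121197} \approx -0.80935$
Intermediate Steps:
$s = 83$ ($s = \frac{1}{4} \cdot 332 = 83$)
$\frac{127710}{-272522} + \frac{k{\left(-298 \right)}}{\left(s + 218\right) \frac{308}{106}} = \frac{127710}{-272522} - \frac{298}{\left(83 + 218\right) \frac{308}{106}} = 127710 \left(- \frac{1}{272522}\right) - \frac{298}{301 \cdot 308 \cdot \frac{1}{106}} = - \frac{63855}{136261} - \frac{298}{301 \cdot \frac{154}{53}} = - \frac{63855}{136261} - \frac{298}{\frac{46354}{53}} = - \frac{63855}{136261} - \frac{7897}{23177} = - \frac{2556020452}{3158121197}$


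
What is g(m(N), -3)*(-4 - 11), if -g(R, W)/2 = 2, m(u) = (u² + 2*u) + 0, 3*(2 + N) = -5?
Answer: 60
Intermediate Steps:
N = -11/3 (N = -2 + (⅓)*(-5) = -2 - 5/3 = -11/3 ≈ -3.6667)
m(u) = u² + 2*u
g(R, W) = -4 (g(R, W) = -2*2 = -4)
g(m(N), -3)*(-4 - 11) = -4*(-4 - 11) = -4*(-15) = 60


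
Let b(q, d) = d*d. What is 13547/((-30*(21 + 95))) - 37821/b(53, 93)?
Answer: -27642787/3344280 ≈ -8.2657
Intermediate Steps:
b(q, d) = d²
13547/((-30*(21 + 95))) - 37821/b(53, 93) = 13547/((-30*(21 + 95))) - 37821/(93²) = 13547/((-30*116)) - 37821/8649 = 13547/(-3480) - 37821*1/8649 = 13547*(-1/3480) - 12607/2883 = -13547/3480 - 12607/2883 = -27642787/3344280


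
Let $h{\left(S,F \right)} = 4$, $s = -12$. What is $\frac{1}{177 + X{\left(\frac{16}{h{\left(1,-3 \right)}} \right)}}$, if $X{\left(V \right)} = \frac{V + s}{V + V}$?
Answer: $\frac{1}{176} \approx 0.0056818$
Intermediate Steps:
$X{\left(V \right)} = \frac{-12 + V}{2 V}$ ($X{\left(V \right)} = \frac{V - 12}{V + V} = \frac{-12 + V}{2 V}$)
$\frac{1}{177 + X{\left(\frac{16}{h{\left(1,-3 \right)}} \right)}} = \frac{1}{177 + \frac{-12 + \frac{16}{4}}{2 \cdot \frac{16}{4}}} = \frac{1}{177 + \frac{-12 + 16 \cdot \frac{1}{4}}{2 \cdot 16 \cdot \frac{1}{4}}} = \frac{1}{177 + \frac{-12 + 4}{2 \cdot 4}} = \frac{1}{177 + \frac{1}{2} \cdot \frac{1}{4} \left(-8\right)} = \frac{1}{177 - 1} = \frac{1}{176}$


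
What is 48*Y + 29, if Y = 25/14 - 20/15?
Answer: 355/7 ≈ 50.714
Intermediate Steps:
Y = 19/42 (Y = 25*(1/14) - 20*1/15 = 25/14 - 4/3 = 19/42 ≈ 0.45238)
48*Y + 29 = 48*(19/42) + 29 = 152/7 + 29 = 355/7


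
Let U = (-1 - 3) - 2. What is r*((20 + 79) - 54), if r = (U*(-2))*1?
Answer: 540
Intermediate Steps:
U = -6 (U = -4 - 2 = -6)
r = 12 (r = -6*(-2)*1 = 12*1 = 12)
r*((20 + 79) - 54) = 12*((20 + 79) - 54) = 12*(99 - 54) = 12*45 = 540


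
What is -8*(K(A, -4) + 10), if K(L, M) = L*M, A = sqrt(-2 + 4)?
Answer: -80 + 32*sqrt(2) ≈ -34.745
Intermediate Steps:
A = sqrt(2) ≈ 1.4142
-8*(K(A, -4) + 10) = -8*(sqrt(2)*(-4) + 10) = -8*(-4*sqrt(2) + 10) = -8*(10 - 4*sqrt(2)) = -80 + 32*sqrt(2)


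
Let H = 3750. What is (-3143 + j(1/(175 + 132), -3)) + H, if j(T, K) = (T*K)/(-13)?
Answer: 2422540/3991 ≈ 607.00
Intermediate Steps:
j(T, K) = -K*T/13 (j(T, K) = (K*T)*(-1/13) = -K*T/13)
(-3143 + j(1/(175 + 132), -3)) + H = (-3143 - 1/13*(-3)/(175 + 132)) + 3750 = (-3143 - 1/13*(-3)/307) + 3750 = (-3143 - 1/13*(-3)*1/307) + 3750 = (-3143 + 3/3991) + 3750 = -12543710/3991 + 3750 = 2422540/3991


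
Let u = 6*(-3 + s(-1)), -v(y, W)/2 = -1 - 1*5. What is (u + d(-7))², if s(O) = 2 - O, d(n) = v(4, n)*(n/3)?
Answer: 784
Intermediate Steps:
v(y, W) = 12 (v(y, W) = -2*(-1 - 1*5) = -2*(-1 - 5) = -2*(-6) = 12)
d(n) = 4*n (d(n) = 12*(n/3) = 4*n)
u = 0 (u = 6*(-3 + (2 - 1*(-1))) = 6*(-3 + (2 + 1)) = 6*(-3 + 3) = 6*0 = 0)
(u + d(-7))² = (0 + 4*(-7))² = (0 - 28)² = (-28)² = 784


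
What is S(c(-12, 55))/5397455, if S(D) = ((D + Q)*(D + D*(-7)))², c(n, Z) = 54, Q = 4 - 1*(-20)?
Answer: 638673984/5397455 ≈ 118.33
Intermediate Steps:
Q = 24 (Q = 4 + 20 = 24)
S(D) = 36*D²*(24 + D)² (S(D) = ((D + 24)*(D + D*(-7)))² = ((24 + D)*(D - 7*D))² = ((24 + D)*(-6*D))² = (-6*D*(24 + D))² = 36*D²*(24 + D)²)
S(c(-12, 55))/5397455 = (36*54²*(24 + 54)²)/5397455 = (36*2916*78²)*(1/5397455) = (36*2916*6084)*(1/5397455) = 638673984*(1/5397455) = 638673984/5397455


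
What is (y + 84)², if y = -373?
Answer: 83521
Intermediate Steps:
(y + 84)² = (-373 + 84)² = (-289)² = 83521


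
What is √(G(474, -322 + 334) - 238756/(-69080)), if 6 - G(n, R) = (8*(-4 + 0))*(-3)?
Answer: I*√25811931970/17270 ≈ 9.3029*I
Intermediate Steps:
G(n, R) = -90 (G(n, R) = 6 - 8*(-4 + 0)*(-3) = 6 - 8*(-4)*(-3) = 6 - (-32)*(-3) = 6 - 1*96 = 6 - 96 = -90)
√(G(474, -322 + 334) - 238756/(-69080)) = √(-90 - 238756/(-69080)) = √(-90 - 238756*(-1/69080)) = √(-90 + 59689/17270) = √(-1494611/17270) = I*√25811931970/17270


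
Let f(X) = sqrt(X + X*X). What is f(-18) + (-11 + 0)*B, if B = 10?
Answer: -110 + 3*sqrt(34) ≈ -92.507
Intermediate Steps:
f(X) = sqrt(X + X**2)
f(-18) + (-11 + 0)*B = sqrt(-18*(1 - 18)) + (-11 + 0)*10 = sqrt(-18*(-17)) - 11*10 = sqrt(306) - 110 = 3*sqrt(34) - 110 = -110 + 3*sqrt(34)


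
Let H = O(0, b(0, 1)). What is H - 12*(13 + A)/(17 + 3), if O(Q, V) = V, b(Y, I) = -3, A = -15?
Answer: -9/5 ≈ -1.8000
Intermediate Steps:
H = -3
H - 12*(13 + A)/(17 + 3) = -3 - 12*(13 - 15)/(17 + 3) = -3 - (-24)/20 = -3 - 12*(-⅒) = -3 + 6/5 = -9/5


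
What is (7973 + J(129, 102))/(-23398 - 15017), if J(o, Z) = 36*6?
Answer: -8189/38415 ≈ -0.21317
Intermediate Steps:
J(o, Z) = 216
(7973 + J(129, 102))/(-23398 - 15017) = (7973 + 216)/(-23398 - 15017) = 8189/(-38415) = 8189*(-1/38415) = -8189/38415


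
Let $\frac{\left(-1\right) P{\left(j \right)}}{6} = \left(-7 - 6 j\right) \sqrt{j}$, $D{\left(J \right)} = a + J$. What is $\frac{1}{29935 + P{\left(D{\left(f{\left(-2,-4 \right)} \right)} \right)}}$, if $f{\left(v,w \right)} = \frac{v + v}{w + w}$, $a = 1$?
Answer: $\frac{29935}{896090401} - \frac{48 \sqrt{6}}{896090401} \approx 3.3275 \cdot 10^{-5}$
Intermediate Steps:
$f{\left(v,w \right)} = \frac{v}{w}$ ($f{\left(v,w \right)} = \frac{2 v}{2 w} = 2 v \frac{1}{2 w} = \frac{v}{w}$)
$D{\left(J \right)} = 1 + J$
$P{\left(j \right)} = - 6 \sqrt{j} \left(-7 - 6 j\right)$ ($P{\left(j \right)} = - 6 \left(-7 - 6 j\right) \sqrt{j} = - 6 \sqrt{j} \left(-7 - 6 j\right)$)
$\frac{1}{29935 + P{\left(D{\left(f{\left(-2,-4 \right)} \right)} \right)}} = \frac{1}{29935 + \sqrt{1 - \frac{2}{-4}} \left(42 + 36 \left(1 - \frac{2}{-4}\right)\right)} = \frac{1}{29935 + \sqrt{1 - - \frac{1}{2}} \left(42 + 36 \left(1 - - \frac{1}{2}\right)\right)} = \frac{1}{29935 + \sqrt{1 + \frac{1}{2}} \left(42 + 36 \left(1 + \frac{1}{2}\right)\right)} = \frac{1}{29935 + \sqrt{\frac{3}{2}} \left(42 + 36 \cdot \frac{3}{2}\right)} = \frac{1}{29935 + \frac{\sqrt{6}}{2} \left(42 + 54\right)} = \frac{1}{29935 + \frac{\sqrt{6}}{2} \cdot 96} = \frac{1}{29935 + 48 \sqrt{6}}$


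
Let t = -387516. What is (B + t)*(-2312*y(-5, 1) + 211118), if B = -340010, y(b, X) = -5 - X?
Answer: -163686074740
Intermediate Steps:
(B + t)*(-2312*y(-5, 1) + 211118) = (-340010 - 387516)*(-2312*(-5 - 1*1) + 211118) = -727526*(-2312*(-5 - 1) + 211118) = -727526*(-2312*(-6) + 211118) = -727526*(13872 + 211118) = -727526*224990 = -163686074740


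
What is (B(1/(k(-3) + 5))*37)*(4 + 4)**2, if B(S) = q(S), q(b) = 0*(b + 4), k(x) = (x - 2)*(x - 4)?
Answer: 0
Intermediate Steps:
k(x) = (-4 + x)*(-2 + x) (k(x) = (-2 + x)*(-4 + x) = (-4 + x)*(-2 + x))
q(b) = 0 (q(b) = 0*(4 + b) = 0)
B(S) = 0
(B(1/(k(-3) + 5))*37)*(4 + 4)**2 = (0*37)*(4 + 4)**2 = 0*8**2 = 0*64 = 0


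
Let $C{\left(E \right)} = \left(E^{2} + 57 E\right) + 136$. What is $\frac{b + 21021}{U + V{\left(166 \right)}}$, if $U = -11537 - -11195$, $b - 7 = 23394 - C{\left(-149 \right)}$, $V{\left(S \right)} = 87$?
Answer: $- \frac{30578}{255} \approx -119.91$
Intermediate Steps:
$C{\left(E \right)} = 136 + E^{2} + 57 E$
$b = 9557$ ($b = 7 + \left(23394 - \left(136 + \left(-149\right)^{2} + 57 \left(-149\right)\right)\right) = 7 + \left(23394 - \left(136 + 22201 - 8493\right)\right) = 7 + \left(23394 - 13844\right) = 7 + 9550 = 9557$)
$U = -342$ ($U = -11537 + 11195 = -342$)
$\frac{b + 21021}{U + V{\left(166 \right)}} = \frac{9557 + 21021}{-342 + 87} = \frac{30578}{-255} = 30578 \left(- \frac{1}{255}\right) = - \frac{30578}{255}$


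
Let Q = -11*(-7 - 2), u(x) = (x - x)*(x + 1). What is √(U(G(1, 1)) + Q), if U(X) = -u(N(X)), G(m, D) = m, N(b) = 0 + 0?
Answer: 3*√11 ≈ 9.9499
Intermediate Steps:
N(b) = 0
u(x) = 0 (u(x) = 0*(1 + x) = 0)
U(X) = 0 (U(X) = -1*0 = 0)
Q = 99 (Q = -11*(-9) = 99)
√(U(G(1, 1)) + Q) = √(0 + 99) = √99 = 3*√11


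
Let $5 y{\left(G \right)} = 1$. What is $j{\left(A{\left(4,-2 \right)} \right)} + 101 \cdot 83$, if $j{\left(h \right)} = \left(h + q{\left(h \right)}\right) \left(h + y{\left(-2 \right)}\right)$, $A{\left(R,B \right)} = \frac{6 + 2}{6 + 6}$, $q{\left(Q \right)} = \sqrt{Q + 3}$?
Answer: $\frac{377261}{45} + \frac{13 \sqrt{33}}{45} \approx 8385.2$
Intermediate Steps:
$y{\left(G \right)} = \frac{1}{5}$ ($y{\left(G \right)} = \frac{1}{5} \cdot 1 = \frac{1}{5}$)
$q{\left(Q \right)} = \sqrt{3 + Q}$
$A{\left(R,B \right)} = \frac{2}{3}$ ($A{\left(R,B \right)} = \frac{8}{12} = 8 \cdot \frac{1}{12} = \frac{2}{3}$)
$j{\left(h \right)} = \left(\frac{1}{5} + h\right) \left(h + \sqrt{3 + h}\right)$ ($j{\left(h \right)} = \left(h + \sqrt{3 + h}\right) \left(h + \frac{1}{5}\right) = \left(h + \sqrt{3 + h}\right) \left(\frac{1}{5} + h\right) = \left(\frac{1}{5} + h\right) \left(h + \sqrt{3 + h}\right)$)
$j{\left(A{\left(4,-2 \right)} \right)} + 101 \cdot 83 = \left(\left(\frac{2}{3}\right)^{2} + \frac{1}{5} \cdot \frac{2}{3} + \frac{\sqrt{3 + \frac{2}{3}}}{5} + \frac{2 \sqrt{3 + \frac{2}{3}}}{3}\right) + 101 \cdot 83 = \left(\frac{4}{9} + \frac{2}{15} + \frac{\sqrt{\frac{11}{3}}}{5} + \frac{2 \sqrt{\frac{11}{3}}}{3}\right) + 8383 = \left(\frac{4}{9} + \frac{2}{15} + \frac{\frac{1}{3} \sqrt{33}}{5} + \frac{2 \frac{\sqrt{33}}{3}}{3}\right) + 8383 = \left(\frac{4}{9} + \frac{2}{15} + \frac{\sqrt{33}}{15} + \frac{2 \sqrt{33}}{9}\right) + 8383 = \left(\frac{26}{45} + \frac{13 \sqrt{33}}{45}\right) + 8383 = \frac{377261}{45} + \frac{13 \sqrt{33}}{45}$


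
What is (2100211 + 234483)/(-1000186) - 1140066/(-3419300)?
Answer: -1710685285481/854983997450 ≈ -2.0008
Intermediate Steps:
(2100211 + 234483)/(-1000186) - 1140066/(-3419300) = 2334694*(-1/1000186) - 1140066*(-1/3419300) = -1167347/500093 + 570033/1709650 = -1710685285481/854983997450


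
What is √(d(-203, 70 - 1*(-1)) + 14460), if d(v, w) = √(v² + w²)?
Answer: √(14460 + 25*√74) ≈ 121.14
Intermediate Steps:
√(d(-203, 70 - 1*(-1)) + 14460) = √(√((-203)² + (70 - 1*(-1))²) + 14460) = √(√(41209 + (70 + 1)²) + 14460) = √(√(41209 + 71²) + 14460) = √(√(41209 + 5041) + 14460) = √(√46250 + 14460) = √(25*√74 + 14460) = √(14460 + 25*√74)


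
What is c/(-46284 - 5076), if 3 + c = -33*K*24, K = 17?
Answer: 4489/17120 ≈ 0.26221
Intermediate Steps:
c = -13467 (c = -3 - 33*17*24 = -3 - 561*24 = -3 - 13464 = -13467)
c/(-46284 - 5076) = -13467/(-46284 - 5076) = -13467/(-51360) = -13467*(-1/51360) = 4489/17120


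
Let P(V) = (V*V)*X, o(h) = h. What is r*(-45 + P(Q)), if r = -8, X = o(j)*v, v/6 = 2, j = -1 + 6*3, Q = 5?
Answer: -40440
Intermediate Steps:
j = 17 (j = -1 + 18 = 17)
v = 12 (v = 6*2 = 12)
X = 204 (X = 17*12 = 204)
P(V) = 204*V² (P(V) = (V*V)*204 = V²*204 = 204*V²)
r*(-45 + P(Q)) = -8*(-45 + 204*5²) = -8*(-45 + 204*25) = -8*(-45 + 5100) = -8*5055 = -40440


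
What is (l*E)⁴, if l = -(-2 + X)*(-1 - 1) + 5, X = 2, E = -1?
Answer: 625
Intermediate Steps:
l = 5 (l = -(-2 + 2)*(-1 - 1) + 5 = -0*(-2) + 5 = -1*0 + 5 = 0 + 5 = 5)
(l*E)⁴ = (5*(-1))⁴ = (-5)⁴ = 625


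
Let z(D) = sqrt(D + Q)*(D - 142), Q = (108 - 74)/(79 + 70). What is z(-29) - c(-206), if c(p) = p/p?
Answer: -1 - 171*I*sqrt(638763)/149 ≈ -1.0 - 917.23*I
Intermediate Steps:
Q = 34/149 ≈ 0.22819
c(p) = 1
z(D) = sqrt(34/149 + D)*(-142 + D) (z(D) = sqrt(D + 34/149)*(D - 142) = sqrt(34/149 + D)*(-142 + D))
z(-29) - c(-206) = sqrt(5066 + 22201*(-29))*(-142/149 + (1/149)*(-29)) - 1*1 = sqrt(5066 - 643829)*(-142/149 - 29/149) - 1 = sqrt(-638763)*(-171/149) - 1 = (I*sqrt(638763))*(-171/149) - 1 = -171*I*sqrt(638763)/149 - 1 = -1 - 171*I*sqrt(638763)/149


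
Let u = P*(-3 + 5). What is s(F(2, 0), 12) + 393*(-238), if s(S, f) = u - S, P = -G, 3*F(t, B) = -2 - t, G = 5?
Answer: -280628/3 ≈ -93543.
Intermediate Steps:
F(t, B) = -⅔ - t/3 (F(t, B) = (-2 - t)/3 = -⅔ - t/3)
P = -5 (P = -1*5 = -5)
u = -10 (u = -5*(-3 + 5) = -5*2 = -10)
s(S, f) = -10 - S
s(F(2, 0), 12) + 393*(-238) = (-10 - (-⅔ - ⅓*2)) + 393*(-238) = (-10 - (-⅔ - ⅔)) - 93534 = (-10 - 1*(-4/3)) - 93534 = (-10 + 4/3) - 93534 = -26/3 - 93534 = -280628/3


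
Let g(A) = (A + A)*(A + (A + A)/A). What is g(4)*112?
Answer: 5376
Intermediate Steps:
g(A) = 2*A*(2 + A) (g(A) = (2*A)*(A + (2*A)/A) = (2*A)*(A + 2) = (2*A)*(2 + A) = 2*A*(2 + A))
g(4)*112 = (2*4*(2 + 4))*112 = (2*4*6)*112 = 48*112 = 5376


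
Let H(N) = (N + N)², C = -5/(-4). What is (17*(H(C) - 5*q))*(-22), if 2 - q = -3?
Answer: 14025/2 ≈ 7012.5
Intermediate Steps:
C = 5/4 (C = -5*(-¼) = 5/4 ≈ 1.2500)
q = 5 (q = 2 - 1*(-3) = 2 + 3 = 5)
H(N) = 4*N² (H(N) = (2*N)² = 4*N²)
(17*(H(C) - 5*q))*(-22) = (17*(4*(5/4)² - 5*5))*(-22) = (17*(4*(25/16) - 25))*(-22) = (17*(25/4 - 25))*(-22) = (17*(-75/4))*(-22) = -1275/4*(-22) = 14025/2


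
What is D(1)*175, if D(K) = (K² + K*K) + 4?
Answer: 1050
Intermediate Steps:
D(K) = 4 + 2*K² (D(K) = (K² + K²) + 4 = 2*K² + 4 = 4 + 2*K²)
D(1)*175 = (4 + 2*1²)*175 = (4 + 2*1)*175 = (4 + 2)*175 = 6*175 = 1050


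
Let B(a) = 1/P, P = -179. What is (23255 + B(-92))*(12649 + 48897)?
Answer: 256194087624/179 ≈ 1.4313e+9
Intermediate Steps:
B(a) = -1/179 (B(a) = 1/(-179) = -1/179)
(23255 + B(-92))*(12649 + 48897) = (23255 - 1/179)*(12649 + 48897) = (4162644/179)*61546 = 256194087624/179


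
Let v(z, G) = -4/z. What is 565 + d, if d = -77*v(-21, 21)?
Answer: 1651/3 ≈ 550.33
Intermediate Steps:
d = -44/3 (d = -(-308)/(-21) = -(-308)*(-1)/21 = -77*4/21 = -44/3 ≈ -14.667)
565 + d = 565 - 44/3 = 1651/3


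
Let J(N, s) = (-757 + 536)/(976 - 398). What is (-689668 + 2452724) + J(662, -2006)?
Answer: 59943891/34 ≈ 1.7631e+6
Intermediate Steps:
J(N, s) = -13/34 (J(N, s) = -221/578 = -221*1/578 = -13/34)
(-689668 + 2452724) + J(662, -2006) = (-689668 + 2452724) - 13/34 = 1763056 - 13/34 = 59943891/34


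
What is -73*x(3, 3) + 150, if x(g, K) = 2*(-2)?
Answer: 442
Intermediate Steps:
x(g, K) = -4
-73*x(3, 3) + 150 = -73*(-4) + 150 = 292 + 150 = 442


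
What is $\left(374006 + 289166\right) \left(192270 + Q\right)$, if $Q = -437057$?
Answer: $-162335884364$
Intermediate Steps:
$\left(374006 + 289166\right) \left(192270 + Q\right) = \left(374006 + 289166\right) \left(192270 - 437057\right) = 663172 \left(-244787\right) = -162335884364$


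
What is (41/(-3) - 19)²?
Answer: 9604/9 ≈ 1067.1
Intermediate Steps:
(41/(-3) - 19)² = (41*(-⅓) - 19)² = (-41/3 - 19)² = (-98/3)² = 9604/9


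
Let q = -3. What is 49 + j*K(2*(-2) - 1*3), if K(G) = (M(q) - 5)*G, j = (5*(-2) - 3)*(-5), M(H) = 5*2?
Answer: -2226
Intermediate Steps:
M(H) = 10
j = 65 (j = (-10 - 3)*(-5) = -13*(-5) = 65)
K(G) = 5*G (K(G) = (10 - 5)*G = 5*G)
49 + j*K(2*(-2) - 1*3) = 49 + 65*(5*(2*(-2) - 1*3)) = 49 + 65*(5*(-4 - 3)) = 49 + 65*(5*(-7)) = 49 + 65*(-35) = 49 - 2275 = -2226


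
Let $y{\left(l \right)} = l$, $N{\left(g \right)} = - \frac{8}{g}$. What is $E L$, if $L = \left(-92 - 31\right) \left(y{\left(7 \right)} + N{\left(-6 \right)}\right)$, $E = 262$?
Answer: $-268550$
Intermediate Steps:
$L = -1025$ ($L = \left(-92 - 31\right) \left(7 - \frac{8}{-6}\right) = - 123 \left(7 - - \frac{4}{3}\right) = - 123 \left(7 + \frac{4}{3}\right) = \left(-123\right) \frac{25}{3} = -1025$)
$E L = 262 \left(-1025\right) = -268550$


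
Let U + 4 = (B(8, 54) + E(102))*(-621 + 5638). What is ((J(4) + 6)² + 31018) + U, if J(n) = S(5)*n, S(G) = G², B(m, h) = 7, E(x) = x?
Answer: 589103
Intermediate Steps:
J(n) = 25*n (J(n) = 5²*n = 25*n)
U = 546849 (U = -4 + (7 + 102)*(-621 + 5638) = -4 + 109*5017 = -4 + 546853 = 546849)
((J(4) + 6)² + 31018) + U = ((25*4 + 6)² + 31018) + 546849 = ((100 + 6)² + 31018) + 546849 = (106² + 31018) + 546849 = (11236 + 31018) + 546849 = 42254 + 546849 = 589103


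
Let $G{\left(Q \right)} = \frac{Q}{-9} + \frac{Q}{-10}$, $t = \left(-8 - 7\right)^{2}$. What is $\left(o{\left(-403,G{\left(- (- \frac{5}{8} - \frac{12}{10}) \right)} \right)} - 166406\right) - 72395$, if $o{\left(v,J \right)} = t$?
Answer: $-238576$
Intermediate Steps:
$t = 225$ ($t = \left(-15\right)^{2} = 225$)
$G{\left(Q \right)} = - \frac{19 Q}{90}$ ($G{\left(Q \right)} = Q \left(- \frac{1}{9}\right) + Q \left(- \frac{1}{10}\right) = - \frac{Q}{9} - \frac{Q}{10} = - \frac{19 Q}{90}$)
$o{\left(v,J \right)} = 225$
$\left(o{\left(-403,G{\left(- (- \frac{5}{8} - \frac{12}{10}) \right)} \right)} - 166406\right) - 72395 = \left(225 - 166406\right) - 72395 = -166181 - 72395 = -238576$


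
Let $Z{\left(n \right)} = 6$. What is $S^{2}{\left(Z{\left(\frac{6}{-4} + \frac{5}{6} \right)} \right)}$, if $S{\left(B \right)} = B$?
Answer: $36$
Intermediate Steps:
$S^{2}{\left(Z{\left(\frac{6}{-4} + \frac{5}{6} \right)} \right)} = 6^{2} = 36$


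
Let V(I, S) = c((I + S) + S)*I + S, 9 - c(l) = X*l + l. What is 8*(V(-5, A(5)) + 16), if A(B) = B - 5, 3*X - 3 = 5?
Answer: -2896/3 ≈ -965.33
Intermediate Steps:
X = 8/3 (X = 1 + (⅓)*5 = 1 + 5/3 = 8/3 ≈ 2.6667)
A(B) = -5 + B
c(l) = 9 - 11*l/3 (c(l) = 9 - (8*l/3 + l) = 9 - 11*l/3)
V(I, S) = S + I*(9 - 22*S/3 - 11*I/3) (V(I, S) = (9 - 11*((I + S) + S)/3)*I + S = (9 - 11*(I + 2*S)/3)*I + S = (9 + (-22*S/3 - 11*I/3))*I + S = (9 - 22*S/3 - 11*I/3)*I + S = I*(9 - 22*S/3 - 11*I/3) + S = S + I*(9 - 22*S/3 - 11*I/3))
8*(V(-5, A(5)) + 16) = 8*(((-5 + 5) - ⅓*(-5)*(-27 + 11*(-5) + 22*(-5 + 5))) + 16) = 8*((0 - ⅓*(-5)*(-27 - 55 + 22*0)) + 16) = 8*((0 - ⅓*(-5)*(-27 - 55 + 0)) + 16) = 8*((0 - ⅓*(-5)*(-82)) + 16) = 8*((0 - 410/3) + 16) = 8*(-410/3 + 16) = 8*(-362/3) = -2896/3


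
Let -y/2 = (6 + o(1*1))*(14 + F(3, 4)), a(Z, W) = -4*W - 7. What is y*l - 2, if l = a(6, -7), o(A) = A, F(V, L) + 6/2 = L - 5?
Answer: -2942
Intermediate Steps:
F(V, L) = -8 + L (F(V, L) = -3 + (L - 5) = -3 + (-5 + L) = -8 + L)
a(Z, W) = -7 - 4*W
l = 21 (l = -7 - 4*(-7) = -7 + 28 = 21)
y = -140 (y = -2*(6 + 1*1)*(14 + (-8 + 4)) = -2*(6 + 1)*(14 - 4) = -14*10 = -2*70 = -140)
y*l - 2 = -140*21 - 2 = -2940 - 2 = -2942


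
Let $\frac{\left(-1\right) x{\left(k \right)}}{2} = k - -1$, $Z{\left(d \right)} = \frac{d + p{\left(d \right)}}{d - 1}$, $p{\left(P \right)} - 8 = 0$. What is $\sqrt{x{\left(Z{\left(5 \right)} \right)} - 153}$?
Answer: $\frac{i \sqrt{646}}{2} \approx 12.708 i$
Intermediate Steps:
$p{\left(P \right)} = 8$ ($p{\left(P \right)} = 8 + 0 = 8$)
$Z{\left(d \right)} = \frac{8 + d}{-1 + d}$ ($Z{\left(d \right)} = \frac{d + 8}{d - 1} = \frac{8 + d}{-1 + d}$)
$x{\left(k \right)} = -2 - 2 k$ ($x{\left(k \right)} = - 2 \left(k - -1\right) = - 2 \left(k + 1\right) = - 2 \left(1 + k\right) = -2 - 2 k$)
$\sqrt{x{\left(Z{\left(5 \right)} \right)} - 153} = \sqrt{\left(-2 - 2 \frac{8 + 5}{-1 + 5}\right) - 153} = \sqrt{\left(-2 - 2 \cdot \frac{1}{4} \cdot 13\right) - 153} = \sqrt{\left(-2 - \frac{13}{2}\right) - 153} = \sqrt{- \frac{17}{2} - 153} = \sqrt{- \frac{323}{2}} = \frac{i \sqrt{646}}{2}$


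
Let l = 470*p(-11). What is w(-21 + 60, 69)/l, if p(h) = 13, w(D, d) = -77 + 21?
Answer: -28/3055 ≈ -0.0091653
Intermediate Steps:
w(D, d) = -56
l = 6110 (l = 470*13 = 6110)
w(-21 + 60, 69)/l = -56/6110 = -56*1/6110 = -28/3055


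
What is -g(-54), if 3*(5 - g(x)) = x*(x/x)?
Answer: -23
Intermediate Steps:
g(x) = 5 - x/3 (g(x) = 5 - x*x/x/3 = 5 - x/3)
-g(-54) = -(5 - ⅓*(-54)) = -(5 + 18) = -1*23 = -23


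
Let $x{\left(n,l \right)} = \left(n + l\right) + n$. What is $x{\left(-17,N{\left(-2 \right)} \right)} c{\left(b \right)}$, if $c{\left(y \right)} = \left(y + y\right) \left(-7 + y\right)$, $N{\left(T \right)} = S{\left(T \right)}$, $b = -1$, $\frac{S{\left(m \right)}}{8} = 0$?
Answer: $-544$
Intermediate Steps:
$S{\left(m \right)} = 0$ ($S{\left(m \right)} = 8 \cdot 0 = 0$)
$N{\left(T \right)} = 0$
$x{\left(n,l \right)} = l + 2 n$ ($x{\left(n,l \right)} = \left(l + n\right) + n = l + 2 n$)
$c{\left(y \right)} = 2 y \left(-7 + y\right)$
$x{\left(-17,N{\left(-2 \right)} \right)} c{\left(b \right)} = \left(0 + 2 \left(-17\right)\right) 2 \left(-1\right) \left(-7 - 1\right) = \left(0 - 34\right) 2 \left(-1\right) \left(-8\right) = \left(-34\right) 16 = -544$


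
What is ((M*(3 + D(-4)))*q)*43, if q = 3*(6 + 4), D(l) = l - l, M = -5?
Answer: -19350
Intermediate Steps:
D(l) = 0
q = 30 (q = 3*10 = 30)
((M*(3 + D(-4)))*q)*43 = (-5*(3 + 0)*30)*43 = (-5*3*30)*43 = -15*30*43 = -450*43 = -19350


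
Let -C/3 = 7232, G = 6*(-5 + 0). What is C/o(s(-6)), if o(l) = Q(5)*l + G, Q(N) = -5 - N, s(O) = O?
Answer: -3616/5 ≈ -723.20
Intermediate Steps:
G = -30 (G = 6*(-5) = -30)
C = -21696 (C = -3*7232 = -21696)
o(l) = -30 - 10*l (o(l) = (-5 - 1*5)*l - 30 = (-5 - 5)*l - 30 = -10*l - 30 = -30 - 10*l)
C/o(s(-6)) = -21696/(-30 - 10*(-6)) = -21696/(-30 + 60) = -21696/30 = -21696*1/30 = -3616/5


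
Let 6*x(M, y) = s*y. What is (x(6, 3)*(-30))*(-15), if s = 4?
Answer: 900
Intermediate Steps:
x(M, y) = 2*y/3 (x(M, y) = (4*y)/6 = 2*y/3)
(x(6, 3)*(-30))*(-15) = (((⅔)*3)*(-30))*(-15) = (2*(-30))*(-15) = -60*(-15) = 900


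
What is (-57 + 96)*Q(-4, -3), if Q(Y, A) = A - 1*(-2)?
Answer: -39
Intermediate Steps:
Q(Y, A) = 2 + A (Q(Y, A) = A + 2 = 2 + A)
(-57 + 96)*Q(-4, -3) = (-57 + 96)*(2 - 3) = 39*(-1) = -39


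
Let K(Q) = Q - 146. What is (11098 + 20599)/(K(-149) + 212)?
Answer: -31697/83 ≈ -381.89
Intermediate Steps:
K(Q) = -146 + Q
(11098 + 20599)/(K(-149) + 212) = (11098 + 20599)/((-146 - 149) + 212) = 31697/(-295 + 212) = 31697/(-83) = 31697*(-1/83) = -31697/83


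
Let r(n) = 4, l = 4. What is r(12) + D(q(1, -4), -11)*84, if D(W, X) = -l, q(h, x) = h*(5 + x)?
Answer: -332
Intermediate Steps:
D(W, X) = -4 (D(W, X) = -1*4 = -4)
r(12) + D(q(1, -4), -11)*84 = 4 - 4*84 = 4 - 336 = -332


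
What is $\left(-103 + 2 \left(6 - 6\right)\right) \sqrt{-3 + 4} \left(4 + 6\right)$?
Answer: $-1030$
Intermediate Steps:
$\left(-103 + 2 \left(6 - 6\right)\right) \sqrt{-3 + 4} \left(4 + 6\right) = \left(-103 + 2 \cdot 0\right) \sqrt{1} \cdot 10 = \left(-103 + 0\right) 1 \cdot 10 = \left(-103\right) 10 = -1030$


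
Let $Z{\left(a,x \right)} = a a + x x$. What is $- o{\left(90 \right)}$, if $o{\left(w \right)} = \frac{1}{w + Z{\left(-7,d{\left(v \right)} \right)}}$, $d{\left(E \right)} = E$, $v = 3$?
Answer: $- \frac{1}{148} \approx -0.0067568$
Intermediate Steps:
$Z{\left(a,x \right)} = a^{2} + x^{2}$
$o{\left(w \right)} = \frac{1}{58 + w}$ ($o{\left(w \right)} = \frac{1}{w + \left(\left(-7\right)^{2} + 3^{2}\right)} = \frac{1}{w + \left(49 + 9\right)} = \frac{1}{w + 58} = \frac{1}{58 + w}$)
$- o{\left(90 \right)} = - \frac{1}{58 + 90} = - \frac{1}{148}$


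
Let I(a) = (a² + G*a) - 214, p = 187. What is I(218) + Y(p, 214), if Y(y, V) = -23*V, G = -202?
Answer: -1648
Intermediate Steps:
I(a) = -214 + a² - 202*a (I(a) = (a² - 202*a) - 214 = -214 + a² - 202*a)
I(218) + Y(p, 214) = (-214 + 218² - 202*218) - 23*214 = (-214 + 47524 - 44036) - 4922 = 3274 - 4922 = -1648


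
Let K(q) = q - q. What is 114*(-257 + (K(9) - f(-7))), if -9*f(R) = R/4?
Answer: -175921/6 ≈ -29320.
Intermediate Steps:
f(R) = -R/36 (f(R) = -R/(9*4) = -R/36)
K(q) = 0
114*(-257 + (K(9) - f(-7))) = 114*(-257 + (0 - (-1)*(-7)/36)) = 114*(-257 + (0 - 1*7/36)) = 114*(-257 + (0 - 7/36)) = 114*(-257 - 7/36) = 114*(-9259/36) = -175921/6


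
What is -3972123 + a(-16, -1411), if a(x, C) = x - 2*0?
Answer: -3972139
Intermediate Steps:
a(x, C) = x (a(x, C) = x + 0 = x)
-3972123 + a(-16, -1411) = -3972123 - 16 = -3972139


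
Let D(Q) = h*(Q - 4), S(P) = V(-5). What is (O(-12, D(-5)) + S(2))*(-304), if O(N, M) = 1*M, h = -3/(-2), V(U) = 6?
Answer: 2280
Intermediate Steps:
h = 3/2 (h = -3*(-½) = 3/2 ≈ 1.5000)
S(P) = 6
D(Q) = -6 + 3*Q/2 (D(Q) = 3*(Q - 4)/2 = 3*(-4 + Q)/2 = -6 + 3*Q/2)
O(N, M) = M
(O(-12, D(-5)) + S(2))*(-304) = ((-6 + (3/2)*(-5)) + 6)*(-304) = ((-6 - 15/2) + 6)*(-304) = (-27/2 + 6)*(-304) = -15/2*(-304) = 2280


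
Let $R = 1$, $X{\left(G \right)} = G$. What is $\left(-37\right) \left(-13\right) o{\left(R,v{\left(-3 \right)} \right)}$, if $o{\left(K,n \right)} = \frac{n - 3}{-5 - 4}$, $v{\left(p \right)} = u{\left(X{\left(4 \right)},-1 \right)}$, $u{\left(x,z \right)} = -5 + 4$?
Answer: $\frac{1924}{9} \approx 213.78$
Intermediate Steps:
$u{\left(x,z \right)} = -1$
$v{\left(p \right)} = -1$
$o{\left(K,n \right)} = \frac{1}{3} - \frac{n}{9}$ ($o{\left(K,n \right)} = \frac{-3 + n}{-9} = \left(-3 + n\right) \left(- \frac{1}{9}\right) = \frac{1}{3} - \frac{n}{9}$)
$\left(-37\right) \left(-13\right) o{\left(R,v{\left(-3 \right)} \right)} = \left(-37\right) \left(-13\right) \left(\frac{1}{3} - - \frac{1}{9}\right) = 481 \left(\frac{1}{3} + \frac{1}{9}\right) = 481 \cdot \frac{4}{9} = \frac{1924}{9}$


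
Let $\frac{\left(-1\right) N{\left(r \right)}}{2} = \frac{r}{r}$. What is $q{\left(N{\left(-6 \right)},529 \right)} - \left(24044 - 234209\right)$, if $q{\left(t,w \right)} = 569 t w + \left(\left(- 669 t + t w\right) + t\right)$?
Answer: $-391559$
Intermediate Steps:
$N{\left(r \right)} = -2$ ($N{\left(r \right)} = - 2 \frac{r}{r} = \left(-2\right) 1 = -2$)
$q{\left(t,w \right)} = - 668 t + 570 t w$ ($q{\left(t,w \right)} = 569 t w + \left(- 668 t + t w\right) = - 668 t + 570 t w$)
$q{\left(N{\left(-6 \right)},529 \right)} - \left(24044 - 234209\right) = 2 \left(-2\right) \left(-334 + 285 \cdot 529\right) - \left(24044 - 234209\right) = 2 \left(-2\right) \left(-334 + 150765\right) - -210165 = 2 \left(-2\right) 150431 + 210165 = -601724 + 210165 = -391559$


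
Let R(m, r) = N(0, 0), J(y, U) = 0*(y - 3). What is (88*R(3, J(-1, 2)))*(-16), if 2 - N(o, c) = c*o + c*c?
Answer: -2816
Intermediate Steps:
J(y, U) = 0 (J(y, U) = 0*(-3 + y) = 0)
N(o, c) = 2 - c**2 - c*o (N(o, c) = 2 - (c*o + c*c) = 2 - (c*o + c**2) = 2 - (c**2 + c*o) = 2 + (-c**2 - c*o) = 2 - c**2 - c*o)
R(m, r) = 2 (R(m, r) = 2 - 1*0**2 - 1*0*0 = 2 - 1*0 + 0 = 2 + 0 + 0 = 2)
(88*R(3, J(-1, 2)))*(-16) = (88*2)*(-16) = 176*(-16) = -2816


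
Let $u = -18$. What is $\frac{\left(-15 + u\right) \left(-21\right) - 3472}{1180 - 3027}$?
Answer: $\frac{2779}{1847} \approx 1.5046$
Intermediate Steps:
$\frac{\left(-15 + u\right) \left(-21\right) - 3472}{1180 - 3027} = \frac{\left(-15 - 18\right) \left(-21\right) - 3472}{1180 - 3027} = \frac{\left(-33\right) \left(-21\right) - 3472}{-1847} = \left(693 - 3472\right) \left(- \frac{1}{1847}\right) = \left(-2779\right) \left(- \frac{1}{1847}\right) = \frac{2779}{1847}$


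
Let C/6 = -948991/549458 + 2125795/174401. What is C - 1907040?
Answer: -91369023441627003/47913012329 ≈ -1.9070e+6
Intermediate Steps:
C = 3007590269157/47913012329 (C = 6*(-948991/549458 + 2125795/174401) = 6*(1002530089719/95826024658) = 3007590269157/47913012329 ≈ 62.772)
C - 1907040 = 3007590269157/47913012329 - 1907040 = -91369023441627003/47913012329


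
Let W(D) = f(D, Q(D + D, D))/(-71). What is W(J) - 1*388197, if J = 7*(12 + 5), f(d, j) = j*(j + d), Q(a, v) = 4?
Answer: -27562479/71 ≈ -3.8820e+5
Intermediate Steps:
f(d, j) = j*(d + j)
J = 119 (J = 7*17 = 119)
W(D) = -16/71 - 4*D/71 (W(D) = (4*(D + 4))/(-71) = (4*(4 + D))*(-1/71) = (16 + 4*D)*(-1/71) = -16/71 - 4*D/71)
W(J) - 1*388197 = (-16/71 - 4/71*119) - 1*388197 = (-16/71 - 476/71) - 388197 = -492/71 - 388197 = -27562479/71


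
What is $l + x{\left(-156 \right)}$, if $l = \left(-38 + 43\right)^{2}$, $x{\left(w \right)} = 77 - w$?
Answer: $258$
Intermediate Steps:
$l = 25$ ($l = 5^{2} = 25$)
$l + x{\left(-156 \right)} = 25 + \left(77 - -156\right) = 25 + \left(77 + 156\right) = 25 + 233 = 258$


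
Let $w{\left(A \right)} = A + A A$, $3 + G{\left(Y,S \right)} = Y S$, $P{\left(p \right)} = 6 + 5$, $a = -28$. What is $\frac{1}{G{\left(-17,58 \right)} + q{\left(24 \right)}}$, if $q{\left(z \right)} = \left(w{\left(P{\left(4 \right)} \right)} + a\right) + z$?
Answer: $- \frac{1}{861} \approx -0.0011614$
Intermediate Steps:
$P{\left(p \right)} = 11$
$G{\left(Y,S \right)} = -3 + S Y$ ($G{\left(Y,S \right)} = -3 + Y S = -3 + S Y$)
$w{\left(A \right)} = A + A^{2}$
$q{\left(z \right)} = 104 + z$ ($q{\left(z \right)} = \left(11 \left(1 + 11\right) - 28\right) + z = \left(11 \cdot 12 - 28\right) + z = \left(132 - 28\right) + z = 104 + z$)
$\frac{1}{G{\left(-17,58 \right)} + q{\left(24 \right)}} = \frac{1}{\left(-3 + 58 \left(-17\right)\right) + \left(104 + 24\right)} = \frac{1}{\left(-3 - 986\right) + 128} = \frac{1}{-989 + 128} = \frac{1}{-861} = - \frac{1}{861}$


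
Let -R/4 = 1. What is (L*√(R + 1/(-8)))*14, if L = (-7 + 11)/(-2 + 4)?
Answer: 7*I*√66 ≈ 56.868*I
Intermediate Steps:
R = -4 (R = -4*1 = -4)
L = 2 (L = 4/2 = 4*(½) = 2)
(L*√(R + 1/(-8)))*14 = (2*√(-4 + 1/(-8)))*14 = (2*√(-4 + 1*(-⅛)))*14 = (2*√(-4 - ⅛))*14 = (2*√(-33/8))*14 = (2*(I*√66/4))*14 = (I*√66/2)*14 = 7*I*√66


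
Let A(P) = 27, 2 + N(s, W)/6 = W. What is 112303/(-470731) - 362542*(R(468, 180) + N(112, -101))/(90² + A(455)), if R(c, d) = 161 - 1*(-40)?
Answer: 23721402161251/1275210279 ≈ 18602.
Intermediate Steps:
N(s, W) = -12 + 6*W
R(c, d) = 201 (R(c, d) = 161 + 40 = 201)
112303/(-470731) - 362542*(R(468, 180) + N(112, -101))/(90² + A(455)) = 112303/(-470731) - 362542*(201 + (-12 + 6*(-101)))/(90² + 27) = 112303*(-1/470731) - 362542*(201 + (-12 - 606))/(8100 + 27) = -112303/470731 - 362542/(8127/(201 - 618)) = -112303/470731 - 362542/(8127/(-417)) = -112303/470731 - 362542/(8127*(-1/417)) = -112303/470731 - 362542/(-2709/139) = -112303/470731 - 362542*(-139/2709) = -112303/470731 + 50393338/2709 = 23721402161251/1275210279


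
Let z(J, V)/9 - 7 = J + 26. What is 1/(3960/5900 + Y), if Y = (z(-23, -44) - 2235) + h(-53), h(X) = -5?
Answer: -295/634052 ≈ -0.00046526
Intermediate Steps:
z(J, V) = 297 + 9*J (z(J, V) = 63 + 9*(J + 26) = 63 + 9*(26 + J) = 63 + (234 + 9*J) = 297 + 9*J)
Y = -2150 (Y = ((297 + 9*(-23)) - 2235) - 5 = ((297 - 207) - 2235) - 5 = (90 - 2235) - 5 = -2145 - 5 = -2150)
1/(3960/5900 + Y) = 1/(3960/5900 - 2150) = 1/(3960*(1/5900) - 2150) = 1/(198/295 - 2150) = 1/(-634052/295) = -295/634052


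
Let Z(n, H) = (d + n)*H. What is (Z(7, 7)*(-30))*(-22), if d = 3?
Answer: 46200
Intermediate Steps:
Z(n, H) = H*(3 + n) (Z(n, H) = (3 + n)*H = H*(3 + n))
(Z(7, 7)*(-30))*(-22) = ((7*(3 + 7))*(-30))*(-22) = ((7*10)*(-30))*(-22) = (70*(-30))*(-22) = -2100*(-22) = 46200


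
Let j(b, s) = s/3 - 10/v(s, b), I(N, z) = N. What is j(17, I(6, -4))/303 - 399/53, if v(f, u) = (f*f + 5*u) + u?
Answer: -8334844/1108071 ≈ -7.5219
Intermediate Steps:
v(f, u) = f² + 6*u (v(f, u) = (f² + 5*u) + u = f² + 6*u)
j(b, s) = -10/(s² + 6*b) + s/3 (j(b, s) = s/3 - 10/(s² + 6*b) = -10/(s² + 6*b) + s/3)
j(17, I(6, -4))/303 - 399/53 = ((-30 + 6*(6² + 6*17))/(3*(6² + 6*17)))/303 - 399/53 = ((-30 + 6*(36 + 102))/(3*(36 + 102)))*(1/303) - 399*1/53 = ((⅓)*(-30 + 6*138)/138)*(1/303) - 399/53 = ((⅓)*(1/138)*(-30 + 828))*(1/303) - 399/53 = ((⅓)*(1/138)*798)*(1/303) - 399/53 = (133/69)*(1/303) - 399/53 = 133/20907 - 399/53 = -8334844/1108071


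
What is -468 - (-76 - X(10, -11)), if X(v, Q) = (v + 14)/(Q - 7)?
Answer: -1180/3 ≈ -393.33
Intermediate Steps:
X(v, Q) = (14 + v)/(-7 + Q)
-468 - (-76 - X(10, -11)) = -468 - (-76 - (14 + 10)/(-7 - 11)) = -468 - (-76 - 24/(-18)) = -468 - (-76 - (-1)*24/18) = -468 - (-76 - 1*(-4/3)) = -468 - (-76 + 4/3) = -468 - 1*(-224/3) = -468 + 224/3 = -1180/3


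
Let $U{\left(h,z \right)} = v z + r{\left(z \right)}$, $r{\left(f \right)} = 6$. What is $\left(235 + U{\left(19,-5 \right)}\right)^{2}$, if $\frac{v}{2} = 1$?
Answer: $53361$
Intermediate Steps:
$v = 2$ ($v = 2 \cdot 1 = 2$)
$U{\left(h,z \right)} = 6 + 2 z$ ($U{\left(h,z \right)} = 2 z + 6 = 6 + 2 z$)
$\left(235 + U{\left(19,-5 \right)}\right)^{2} = \left(235 + \left(6 + 2 \left(-5\right)\right)\right)^{2} = \left(235 + \left(6 - 10\right)\right)^{2} = \left(235 - 4\right)^{2} = 231^{2} = 53361$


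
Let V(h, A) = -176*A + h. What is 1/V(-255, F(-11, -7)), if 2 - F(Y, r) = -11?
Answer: -1/2543 ≈ -0.00039324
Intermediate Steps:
F(Y, r) = 13 (F(Y, r) = 2 - 1*(-11) = 2 + 11 = 13)
V(h, A) = h - 176*A
1/V(-255, F(-11, -7)) = 1/(-255 - 176*13) = 1/(-255 - 2288) = 1/(-2543) = -1/2543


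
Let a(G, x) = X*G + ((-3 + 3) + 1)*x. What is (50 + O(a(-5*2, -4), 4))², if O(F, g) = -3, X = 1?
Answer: 2209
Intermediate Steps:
a(G, x) = G + x (a(G, x) = 1*G + ((-3 + 3) + 1)*x = G + (0 + 1)*x = G + 1*x = G + x)
(50 + O(a(-5*2, -4), 4))² = (50 - 3)² = 47² = 2209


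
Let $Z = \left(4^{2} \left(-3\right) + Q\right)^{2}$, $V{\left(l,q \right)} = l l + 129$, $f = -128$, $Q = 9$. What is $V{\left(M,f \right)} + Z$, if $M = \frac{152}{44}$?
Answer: $\frac{201094}{121} \approx 1661.9$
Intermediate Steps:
$M = \frac{38}{11}$ ($M = 152 \cdot \frac{1}{44} = \frac{38}{11} \approx 3.4545$)
$V{\left(l,q \right)} = 129 + l^{2}$ ($V{\left(l,q \right)} = l^{2} + 129 = 129 + l^{2}$)
$Z = 1521$ ($Z = \left(4^{2} \left(-3\right) + 9\right)^{2} = \left(16 \left(-3\right) + 9\right)^{2} = \left(-48 + 9\right)^{2} = \left(-39\right)^{2} = 1521$)
$V{\left(M,f \right)} + Z = \left(129 + \left(\frac{38}{11}\right)^{2}\right) + 1521 = \left(129 + \frac{1444}{121}\right) + 1521 = \frac{17053}{121} + 1521 = \frac{201094}{121}$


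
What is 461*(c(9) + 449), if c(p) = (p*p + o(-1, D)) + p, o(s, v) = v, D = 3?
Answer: 249862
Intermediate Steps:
c(p) = 3 + p + p² (c(p) = (p*p + 3) + p = (p² + 3) + p = (3 + p²) + p = 3 + p + p²)
461*(c(9) + 449) = 461*((3 + 9 + 9²) + 449) = 461*((3 + 9 + 81) + 449) = 461*(93 + 449) = 461*542 = 249862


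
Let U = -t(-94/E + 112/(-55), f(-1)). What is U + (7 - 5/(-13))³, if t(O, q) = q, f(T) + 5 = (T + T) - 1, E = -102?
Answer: 902312/2197 ≈ 410.70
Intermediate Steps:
f(T) = -6 + 2*T (f(T) = -5 + ((T + T) - 1) = -5 + (2*T - 1) = -5 + (-1 + 2*T) = -6 + 2*T)
U = 8 (U = -(-6 + 2*(-1)) = -(-6 - 2) = -1*(-8) = 8)
U + (7 - 5/(-13))³ = 8 + (7 - 5/(-13))³ = 8 + (7 - 5*(-1)/13)³ = 8 + (7 - 1*(-5/13))³ = 8 + (7 + 5/13)³ = 8 + (96/13)³ = 8 + 884736/2197 = 902312/2197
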